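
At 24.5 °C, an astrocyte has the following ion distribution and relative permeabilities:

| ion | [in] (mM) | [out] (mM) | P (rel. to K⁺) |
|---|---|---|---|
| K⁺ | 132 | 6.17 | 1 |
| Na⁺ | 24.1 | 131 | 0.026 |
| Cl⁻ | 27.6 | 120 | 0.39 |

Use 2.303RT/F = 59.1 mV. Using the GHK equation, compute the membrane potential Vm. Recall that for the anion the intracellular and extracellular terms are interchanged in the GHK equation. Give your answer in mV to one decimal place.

Vm = 59.1 · log₁₀[(Σ P·[cation]ₒ + Σ P·[anion]ᵢ) / (Σ P·[cation]ᵢ + Σ P·[anion]ₒ)]
Numerator = 1×6.17 + 0.026×131 + 0.39×27.6 = 20.34
Denominator = 1×132 + 0.026×24.1 + 0.39×120 = 179.4
Vm = 59.1 · log₁₀(0.11336) = 59.1 × (-0.9455) = -55.88 mV

-55.9 mV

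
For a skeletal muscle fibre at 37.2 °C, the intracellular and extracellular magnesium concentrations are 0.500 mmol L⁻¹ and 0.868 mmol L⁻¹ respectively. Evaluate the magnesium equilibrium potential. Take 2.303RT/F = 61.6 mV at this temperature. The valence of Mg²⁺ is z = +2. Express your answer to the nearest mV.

7 mV

E = (61.6/z) · log₁₀([Mg²⁺]_out/[Mg²⁺]_in) with z = +2.
= (61.6/2) · log₁₀(0.868/0.500) = 30.80 · log₁₀(1.736)
= 30.80 · (0.2395) = 7.38 mV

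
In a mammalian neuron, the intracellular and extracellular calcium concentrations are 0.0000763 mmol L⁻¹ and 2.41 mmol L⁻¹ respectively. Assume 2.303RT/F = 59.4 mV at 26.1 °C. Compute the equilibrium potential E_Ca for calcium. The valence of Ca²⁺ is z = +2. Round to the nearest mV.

134 mV

E = (59.4/z) · log₁₀([Ca²⁺]_out/[Ca²⁺]_in) with z = +2.
= (59.4/2) · log₁₀(2.41/0.0000763) = 29.70 · log₁₀(3.159e+04)
= 29.70 · (4.4995) = 133.63 mV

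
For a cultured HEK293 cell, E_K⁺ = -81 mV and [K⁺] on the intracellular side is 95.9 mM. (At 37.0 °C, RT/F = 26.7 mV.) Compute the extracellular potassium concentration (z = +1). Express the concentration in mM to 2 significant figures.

4.6 mM

Nernst: E = (26.7/1) · ln([out]/[in]), so ln([out]/[in]) = -81.0 × 1 / 26.7 = -3.0337.
[out]/[in] = e^(-3.0337) = 0.04814.
[out] = 0.04814 × 95.9 = 4.616 mM.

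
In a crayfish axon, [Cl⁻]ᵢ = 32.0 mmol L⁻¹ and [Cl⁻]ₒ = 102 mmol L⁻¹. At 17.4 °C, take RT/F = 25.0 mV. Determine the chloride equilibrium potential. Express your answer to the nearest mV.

-29 mV

E = (25.0/z) · ln([Cl⁻]_out/[Cl⁻]_in) with z = -1.
For an anion, dividing by z = -1 reverses the sign.
= (25.0/-1) · ln(102/32.0) = -25.00 · ln(3.188)
= -25.00 · (1.1592) = -28.98 mV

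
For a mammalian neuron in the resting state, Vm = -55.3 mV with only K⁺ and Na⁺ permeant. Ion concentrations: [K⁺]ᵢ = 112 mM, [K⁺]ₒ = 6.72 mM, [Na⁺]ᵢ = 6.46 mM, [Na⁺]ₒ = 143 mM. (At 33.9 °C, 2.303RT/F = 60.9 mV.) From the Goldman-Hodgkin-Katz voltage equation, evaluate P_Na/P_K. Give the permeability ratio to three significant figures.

0.0501

Let α = P_Na/P_K. GHK: Vm = 60.9·log₁₀[(Kₒ + α·Naₒ)/(Kᵢ + α·Naᵢ)].
10^(Vm/60.9) = 10^(-55.3/60.9) = 0.12358
So 0.12358·(Kᵢ + α·Naᵢ) = Kₒ + α·Naₒ → α = (0.12358·112.0 − 6.72) / (143.0 − 0.12358·6.46)
α = (13.84 − 6.72) / (143.0 − 0.7983) = 7.121/142.2 = 0.05008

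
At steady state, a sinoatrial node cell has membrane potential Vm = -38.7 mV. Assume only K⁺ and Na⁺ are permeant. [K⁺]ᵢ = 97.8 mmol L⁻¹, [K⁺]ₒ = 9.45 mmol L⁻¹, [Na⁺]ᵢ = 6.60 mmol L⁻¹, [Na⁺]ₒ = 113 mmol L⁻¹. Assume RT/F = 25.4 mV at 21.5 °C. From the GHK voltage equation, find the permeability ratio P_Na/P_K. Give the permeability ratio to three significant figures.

Let α = P_Na/P_K. GHK: Vm = 25.4·ln[(Kₒ + α·Naₒ)/(Kᵢ + α·Naᵢ)].
e^(Vm/25.4) = e^(-38.7/25.4) = 0.21792
So 0.21792·(Kᵢ + α·Naᵢ) = Kₒ + α·Naₒ → α = (0.21792·97.8 − 9.45) / (113.0 − 0.21792·6.6)
α = (21.31 − 9.45) / (113.0 − 1.438) = 11.86/111.6 = 0.1063

0.106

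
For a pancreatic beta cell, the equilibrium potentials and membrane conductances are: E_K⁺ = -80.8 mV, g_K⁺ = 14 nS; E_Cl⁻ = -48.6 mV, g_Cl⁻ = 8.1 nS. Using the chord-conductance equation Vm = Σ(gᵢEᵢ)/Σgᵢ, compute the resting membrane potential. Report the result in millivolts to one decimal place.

Σ gᵢEᵢ = 14·(-80.8) + 8.1·(-48.6) = -1524.86
Σ gᵢ = 14 + 8.1 = 22.1
Vm = -1524.86 / 22.1 = -69.00 mV

-69.0 mV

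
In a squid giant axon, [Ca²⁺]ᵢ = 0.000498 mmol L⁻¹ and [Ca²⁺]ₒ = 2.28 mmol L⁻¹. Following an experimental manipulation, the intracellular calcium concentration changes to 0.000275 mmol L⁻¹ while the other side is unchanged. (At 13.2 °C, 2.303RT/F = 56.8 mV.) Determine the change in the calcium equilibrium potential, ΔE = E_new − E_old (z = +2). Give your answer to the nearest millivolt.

E_old = (56.8/2)·log₁₀(2.28/0.000498) = 103.96 mV
E_new = (56.8/2)·log₁₀(2.28/0.000275) = 111.29 mV
ΔE = 111.29 − (103.96) = 7.32 mV

7 mV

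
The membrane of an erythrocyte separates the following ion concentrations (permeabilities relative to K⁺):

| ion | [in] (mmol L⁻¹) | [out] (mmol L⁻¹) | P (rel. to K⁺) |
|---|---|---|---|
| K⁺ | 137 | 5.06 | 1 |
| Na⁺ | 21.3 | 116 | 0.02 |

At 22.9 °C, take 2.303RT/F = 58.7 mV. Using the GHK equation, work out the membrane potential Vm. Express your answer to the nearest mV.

Vm = 58.7 · log₁₀[(Σ P·[cation]ₒ + Σ P·[anion]ᵢ) / (Σ P·[cation]ᵢ + Σ P·[anion]ₒ)]
Numerator = 1×5.06 + 0.02×116 = 7.38
Denominator = 1×137 + 0.02×21.3 = 137.4
Vm = 58.7 · log₁₀(0.053702) = 58.7 × (-1.2700) = -74.55 mV

-75 mV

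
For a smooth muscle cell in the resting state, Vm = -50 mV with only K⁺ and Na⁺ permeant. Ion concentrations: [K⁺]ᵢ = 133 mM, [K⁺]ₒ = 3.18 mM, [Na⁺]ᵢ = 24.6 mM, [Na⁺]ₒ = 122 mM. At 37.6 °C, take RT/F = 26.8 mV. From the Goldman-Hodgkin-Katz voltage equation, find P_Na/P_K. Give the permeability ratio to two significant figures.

0.15

Let α = P_Na/P_K. GHK: Vm = 26.8·ln[(Kₒ + α·Naₒ)/(Kᵢ + α·Naᵢ)].
e^(Vm/26.8) = e^(-50.0/26.8) = 0.15479
So 0.15479·(Kᵢ + α·Naᵢ) = Kₒ + α·Naₒ → α = (0.15479·133.0 − 3.18) / (122.0 − 0.15479·24.6)
α = (20.59 − 3.18) / (122.0 − 3.808) = 17.41/118.2 = 0.1473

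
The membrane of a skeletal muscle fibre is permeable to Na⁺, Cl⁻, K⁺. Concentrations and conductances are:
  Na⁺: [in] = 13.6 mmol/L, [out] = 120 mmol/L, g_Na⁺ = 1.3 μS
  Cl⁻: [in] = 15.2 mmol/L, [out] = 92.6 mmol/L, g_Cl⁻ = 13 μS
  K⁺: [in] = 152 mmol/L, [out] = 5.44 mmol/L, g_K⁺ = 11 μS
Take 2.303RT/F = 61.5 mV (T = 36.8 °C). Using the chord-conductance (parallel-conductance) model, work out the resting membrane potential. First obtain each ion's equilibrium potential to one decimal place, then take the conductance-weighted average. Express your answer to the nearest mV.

-60 mV

E_Na⁺ = (61.5/1)·log₁₀(120/13.6) = 58.2 mV
E_Cl⁻ = (61.5/-1)·log₁₀(92.6/15.2) = -48.3 mV
E_K⁺ = (61.5/1)·log₁₀(5.44/152) = -88.9 mV
Vm = (Σ gᵢEᵢ)/(Σ gᵢ) = (1.3·58.2 + 13·-48.3 + 11·-88.9) / (1.3 + 13 + 11)
= -1530.14 / 25.3 = -60.48 mV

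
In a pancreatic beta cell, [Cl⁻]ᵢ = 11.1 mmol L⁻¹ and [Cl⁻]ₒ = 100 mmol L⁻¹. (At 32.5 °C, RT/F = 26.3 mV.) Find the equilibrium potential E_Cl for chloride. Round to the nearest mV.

E = (26.3/z) · ln([Cl⁻]_out/[Cl⁻]_in) with z = -1.
For an anion, dividing by z = -1 reverses the sign.
= (26.3/-1) · ln(100/11.1) = -26.30 · ln(9.009)
= -26.30 · (2.1982) = -57.81 mV

-58 mV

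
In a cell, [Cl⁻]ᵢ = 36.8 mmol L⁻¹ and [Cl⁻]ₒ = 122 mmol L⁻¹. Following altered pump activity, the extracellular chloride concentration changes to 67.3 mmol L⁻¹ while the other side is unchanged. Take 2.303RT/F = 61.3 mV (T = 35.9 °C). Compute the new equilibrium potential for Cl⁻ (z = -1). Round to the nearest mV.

-16 mV

After the shift: [Cl⁻]_out = 67.3, [Cl⁻]_in = 36.8 mmol L⁻¹.
E_new = (61.3/-1)·log₁₀(67.3/36.8) = -61.30 · (0.2622) = -16.07 mV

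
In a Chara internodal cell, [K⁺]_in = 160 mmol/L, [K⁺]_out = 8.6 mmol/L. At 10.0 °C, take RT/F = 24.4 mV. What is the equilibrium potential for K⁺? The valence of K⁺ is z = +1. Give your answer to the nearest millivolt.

-71 mV

E = (24.4/z) · ln([K⁺]_out/[K⁺]_in) with z = +1.
= (24.4/1) · ln(8.6/160) = 24.40 · ln(0.05375)
= 24.40 · (-2.9234) = -71.33 mV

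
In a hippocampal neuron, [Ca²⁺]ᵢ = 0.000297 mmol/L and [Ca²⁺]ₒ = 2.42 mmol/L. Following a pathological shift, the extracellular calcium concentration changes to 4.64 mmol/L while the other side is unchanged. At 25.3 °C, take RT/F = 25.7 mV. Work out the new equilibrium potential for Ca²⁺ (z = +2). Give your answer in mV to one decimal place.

After the shift: [Ca²⁺]_out = 4.64, [Ca²⁺]_in = 0.000297 mmol/L.
E_new = (25.7/2)·ln(4.64/0.000297) = 12.85 · (9.6565) = 124.09 mV

124.1 mV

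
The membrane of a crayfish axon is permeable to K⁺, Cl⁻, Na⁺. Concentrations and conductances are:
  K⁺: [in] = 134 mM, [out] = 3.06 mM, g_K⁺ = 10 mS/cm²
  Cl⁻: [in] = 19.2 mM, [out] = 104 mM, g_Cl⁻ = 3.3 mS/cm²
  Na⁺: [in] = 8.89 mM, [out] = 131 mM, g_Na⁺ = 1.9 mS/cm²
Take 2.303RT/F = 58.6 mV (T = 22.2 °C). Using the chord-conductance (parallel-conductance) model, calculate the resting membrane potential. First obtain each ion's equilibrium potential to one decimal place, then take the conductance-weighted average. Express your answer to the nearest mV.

E_K⁺ = (58.6/1)·log₁₀(3.06/134) = -96.2 mV
E_Cl⁻ = (58.6/-1)·log₁₀(104/19.2) = -43.0 mV
E_Na⁺ = (58.6/1)·log₁₀(131/8.89) = 68.5 mV
Vm = (Σ gᵢEᵢ)/(Σ gᵢ) = (10·-96.2 + 3.3·-43.0 + 1.9·68.5) / (10 + 3.3 + 1.9)
= -973.75 / 15.2 = -64.06 mV

-64 mV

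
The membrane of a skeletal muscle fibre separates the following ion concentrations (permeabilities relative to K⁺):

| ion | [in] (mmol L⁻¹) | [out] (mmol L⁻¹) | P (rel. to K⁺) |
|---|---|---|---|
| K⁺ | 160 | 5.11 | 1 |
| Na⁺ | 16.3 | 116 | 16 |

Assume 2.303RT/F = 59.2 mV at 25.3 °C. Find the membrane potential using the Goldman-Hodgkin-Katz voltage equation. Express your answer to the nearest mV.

38 mV

Vm = 59.2 · log₁₀[(Σ P·[cation]ₒ + Σ P·[anion]ᵢ) / (Σ P·[cation]ᵢ + Σ P·[anion]ₒ)]
Numerator = 1×5.11 + 16×116 = 1861
Denominator = 1×160 + 16×16.3 = 420.8
Vm = 59.2 · log₁₀(4.4228) = 59.2 × (0.6457) = 38.23 mV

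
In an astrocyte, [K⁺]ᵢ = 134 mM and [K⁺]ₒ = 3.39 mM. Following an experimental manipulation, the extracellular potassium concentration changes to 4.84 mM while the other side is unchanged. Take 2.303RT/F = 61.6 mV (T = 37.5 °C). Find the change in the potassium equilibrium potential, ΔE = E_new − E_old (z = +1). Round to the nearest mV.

10 mV

E_old = (61.6/1)·log₁₀(3.39/134) = -98.37 mV
E_new = (61.6/1)·log₁₀(4.84/134) = -88.84 mV
ΔE = -88.84 − (-98.37) = 9.53 mV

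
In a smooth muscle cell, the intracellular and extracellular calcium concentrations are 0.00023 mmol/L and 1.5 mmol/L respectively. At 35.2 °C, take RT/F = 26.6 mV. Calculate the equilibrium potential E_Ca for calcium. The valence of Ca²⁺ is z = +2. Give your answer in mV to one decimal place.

E = (26.6/z) · ln([Ca²⁺]_out/[Ca²⁺]_in) with z = +2.
= (26.6/2) · ln(1.5/0.00023) = 13.30 · ln(6522)
= 13.30 · (8.7829) = 116.81 mV

116.8 mV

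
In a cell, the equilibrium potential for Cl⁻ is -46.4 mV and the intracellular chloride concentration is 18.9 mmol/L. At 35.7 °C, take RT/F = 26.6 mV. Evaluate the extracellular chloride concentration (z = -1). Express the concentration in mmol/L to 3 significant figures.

Nernst: E = (26.6/-1) · ln([out]/[in]), so ln([out]/[in]) = -46.4 × -1 / 26.6 = 1.7444.
[out]/[in] = e^(1.7444) = 5.722.
[out] = 5.722 × 18.9 = 108.2 mmol/L.

108 mmol/L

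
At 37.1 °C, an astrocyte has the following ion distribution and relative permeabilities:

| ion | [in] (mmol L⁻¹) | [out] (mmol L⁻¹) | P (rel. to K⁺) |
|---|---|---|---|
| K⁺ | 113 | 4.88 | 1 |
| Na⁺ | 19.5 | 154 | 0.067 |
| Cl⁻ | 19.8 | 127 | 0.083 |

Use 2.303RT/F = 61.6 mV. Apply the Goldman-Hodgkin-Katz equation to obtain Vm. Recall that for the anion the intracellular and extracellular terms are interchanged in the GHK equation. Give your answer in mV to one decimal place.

Vm = 61.6 · log₁₀[(Σ P·[cation]ₒ + Σ P·[anion]ᵢ) / (Σ P·[cation]ᵢ + Σ P·[anion]ₒ)]
Numerator = 1×4.88 + 0.067×154 + 0.083×19.8 = 16.84
Denominator = 1×113 + 0.067×19.5 + 0.083×127 = 124.8
Vm = 61.6 · log₁₀(0.1349) = 61.6 × (-0.8700) = -53.59 mV

-53.6 mV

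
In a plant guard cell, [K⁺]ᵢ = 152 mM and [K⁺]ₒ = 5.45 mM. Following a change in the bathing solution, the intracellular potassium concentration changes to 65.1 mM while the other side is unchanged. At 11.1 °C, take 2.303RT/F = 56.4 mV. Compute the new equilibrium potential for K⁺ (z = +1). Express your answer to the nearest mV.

After the shift: [K⁺]_out = 5.45, [K⁺]_in = 65.1 mM.
E_new = (56.4/1)·log₁₀(5.45/65.1) = 56.40 · (-1.0772) = -60.75 mV

-61 mV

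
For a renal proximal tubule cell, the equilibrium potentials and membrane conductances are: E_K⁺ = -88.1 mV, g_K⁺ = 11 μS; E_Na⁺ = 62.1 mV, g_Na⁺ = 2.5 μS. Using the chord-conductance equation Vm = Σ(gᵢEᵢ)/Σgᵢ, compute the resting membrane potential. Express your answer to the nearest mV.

Σ gᵢEᵢ = 11·(-88.1) + 2.5·(62.1) = -813.85
Σ gᵢ = 11 + 2.5 = 13.5
Vm = -813.85 / 13.5 = -60.29 mV

-60 mV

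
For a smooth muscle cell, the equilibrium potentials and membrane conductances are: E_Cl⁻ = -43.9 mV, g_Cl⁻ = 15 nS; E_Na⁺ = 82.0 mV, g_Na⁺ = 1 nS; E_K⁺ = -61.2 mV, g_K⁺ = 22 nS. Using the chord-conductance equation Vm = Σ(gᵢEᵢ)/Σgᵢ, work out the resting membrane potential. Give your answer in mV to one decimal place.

Σ gᵢEᵢ = 15·(-43.9) + 1·(82.0) + 22·(-61.2) = -1922.90
Σ gᵢ = 15 + 1 + 22 = 38
Vm = -1922.90 / 38 = -50.60 mV

-50.6 mV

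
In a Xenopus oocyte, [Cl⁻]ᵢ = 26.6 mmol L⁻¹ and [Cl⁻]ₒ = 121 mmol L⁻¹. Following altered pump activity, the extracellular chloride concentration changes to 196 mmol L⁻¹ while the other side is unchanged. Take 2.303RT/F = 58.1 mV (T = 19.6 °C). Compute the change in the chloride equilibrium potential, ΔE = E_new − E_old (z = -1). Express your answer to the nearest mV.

-12 mV

E_old = (58.1/-1)·log₁₀(121/26.6) = -38.22 mV
E_new = (58.1/-1)·log₁₀(196/26.6) = -50.39 mV
ΔE = -50.39 − (-38.22) = -12.17 mV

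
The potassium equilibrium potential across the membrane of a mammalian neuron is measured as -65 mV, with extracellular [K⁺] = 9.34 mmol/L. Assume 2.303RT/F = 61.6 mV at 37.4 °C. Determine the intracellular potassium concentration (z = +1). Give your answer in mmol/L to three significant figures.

Nernst: E = (61.6/1) · log₁₀([out]/[in]), so log₁₀([out]/[in]) = -65.0 × 1 / 61.6 = -1.0552.
[out]/[in] = 10^(-1.0552) = 0.08807.
[in] = 9.34 / 0.08807 = 106.1 mmol/L.

106 mmol/L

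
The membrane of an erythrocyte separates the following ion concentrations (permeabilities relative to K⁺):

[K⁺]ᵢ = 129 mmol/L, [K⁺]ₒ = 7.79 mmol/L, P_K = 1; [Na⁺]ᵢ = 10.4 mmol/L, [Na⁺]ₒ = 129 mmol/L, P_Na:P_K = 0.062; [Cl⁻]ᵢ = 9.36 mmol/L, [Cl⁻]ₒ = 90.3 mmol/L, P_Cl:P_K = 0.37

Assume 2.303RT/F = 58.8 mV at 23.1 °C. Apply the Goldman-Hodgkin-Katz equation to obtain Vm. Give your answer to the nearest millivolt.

-55 mV

Vm = 58.8 · log₁₀[(Σ P·[cation]ₒ + Σ P·[anion]ᵢ) / (Σ P·[cation]ᵢ + Σ P·[anion]ₒ)]
Numerator = 1×7.79 + 0.062×129 + 0.37×9.36 = 19.25
Denominator = 1×129 + 0.062×10.4 + 0.37×90.3 = 163.1
Vm = 58.8 · log₁₀(0.11807) = 58.8 × (-0.9279) = -54.56 mV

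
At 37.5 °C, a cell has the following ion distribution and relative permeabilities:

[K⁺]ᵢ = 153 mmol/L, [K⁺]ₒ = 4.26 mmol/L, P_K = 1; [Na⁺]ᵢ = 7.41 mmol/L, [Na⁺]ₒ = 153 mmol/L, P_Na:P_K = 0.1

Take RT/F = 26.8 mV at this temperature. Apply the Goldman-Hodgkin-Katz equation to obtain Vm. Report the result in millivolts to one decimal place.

Vm = 26.8 · ln[(Σ P·[cation]ₒ + Σ P·[anion]ᵢ) / (Σ P·[cation]ᵢ + Σ P·[anion]ₒ)]
Numerator = 1×4.26 + 0.1×153 = 19.56
Denominator = 1×153 + 0.1×7.41 = 153.7
Vm = 26.8 · ln(0.12723) = 26.8 × (-2.0618) = -55.26 mV

-55.3 mV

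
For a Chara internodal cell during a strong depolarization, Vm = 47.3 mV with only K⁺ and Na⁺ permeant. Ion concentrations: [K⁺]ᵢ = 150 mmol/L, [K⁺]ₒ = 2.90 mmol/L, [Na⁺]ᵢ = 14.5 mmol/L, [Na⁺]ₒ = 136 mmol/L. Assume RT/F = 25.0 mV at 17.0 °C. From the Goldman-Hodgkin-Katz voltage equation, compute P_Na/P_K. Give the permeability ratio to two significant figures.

25

Let α = P_Na/P_K. GHK: Vm = 25.0·ln[(Kₒ + α·Naₒ)/(Kᵢ + α·Naᵢ)].
e^(Vm/25.0) = e^(47.3/25.0) = 6.6326
So 6.6326·(Kᵢ + α·Naᵢ) = Kₒ + α·Naₒ → α = (6.6326·150.0 − 2.9) / (136.0 − 6.6326·14.5)
α = (994.9 − 2.9) / (136.0 − 96.17) = 992/39.83 = 24.91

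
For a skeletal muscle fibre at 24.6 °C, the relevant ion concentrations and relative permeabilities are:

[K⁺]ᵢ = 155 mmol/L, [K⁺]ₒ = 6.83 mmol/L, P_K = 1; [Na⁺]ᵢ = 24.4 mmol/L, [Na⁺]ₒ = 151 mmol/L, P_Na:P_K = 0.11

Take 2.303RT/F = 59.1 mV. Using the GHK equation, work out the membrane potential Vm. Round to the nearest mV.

-49 mV

Vm = 59.1 · log₁₀[(Σ P·[cation]ₒ + Σ P·[anion]ᵢ) / (Σ P·[cation]ᵢ + Σ P·[anion]ₒ)]
Numerator = 1×6.83 + 0.11×151 = 23.44
Denominator = 1×155 + 0.11×24.4 = 157.7
Vm = 59.1 · log₁₀(0.14865) = 59.1 × (-0.8278) = -48.92 mV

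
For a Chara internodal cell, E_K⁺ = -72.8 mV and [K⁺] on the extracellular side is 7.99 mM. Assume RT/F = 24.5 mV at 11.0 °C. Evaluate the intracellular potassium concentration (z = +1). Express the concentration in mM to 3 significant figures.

156 mM

Nernst: E = (24.5/1) · ln([out]/[in]), so ln([out]/[in]) = -72.8 × 1 / 24.5 = -2.9714.
[out]/[in] = e^(-2.9714) = 0.05123.
[in] = 7.99 / 0.05123 = 156 mM.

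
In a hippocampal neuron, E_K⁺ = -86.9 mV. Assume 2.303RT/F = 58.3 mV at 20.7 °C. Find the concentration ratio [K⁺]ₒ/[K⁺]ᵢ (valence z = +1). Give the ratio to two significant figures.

log₁₀([out]/[in]) = E·z/(58.3) = -86.9 × 1 / 58.3 = -1.4906
[out]/[in] = 10^(-1.4906) = 0.03232

0.032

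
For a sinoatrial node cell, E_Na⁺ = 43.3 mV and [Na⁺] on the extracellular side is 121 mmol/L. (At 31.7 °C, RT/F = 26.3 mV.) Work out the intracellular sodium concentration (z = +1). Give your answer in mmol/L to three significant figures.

23.3 mmol/L

Nernst: E = (26.3/1) · ln([out]/[in]), so ln([out]/[in]) = 43.3 × 1 / 26.3 = 1.6464.
[out]/[in] = e^(1.6464) = 5.188.
[in] = 121 / 5.188 = 23.32 mmol/L.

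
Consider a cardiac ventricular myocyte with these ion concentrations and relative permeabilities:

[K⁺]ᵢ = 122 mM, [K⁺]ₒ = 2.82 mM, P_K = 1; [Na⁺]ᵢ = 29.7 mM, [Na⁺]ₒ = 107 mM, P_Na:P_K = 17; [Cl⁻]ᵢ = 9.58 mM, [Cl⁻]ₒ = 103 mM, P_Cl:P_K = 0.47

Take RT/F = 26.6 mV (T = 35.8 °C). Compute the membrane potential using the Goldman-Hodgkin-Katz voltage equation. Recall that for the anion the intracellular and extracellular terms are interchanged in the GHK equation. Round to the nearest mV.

Vm = 26.6 · ln[(Σ P·[cation]ₒ + Σ P·[anion]ᵢ) / (Σ P·[cation]ᵢ + Σ P·[anion]ₒ)]
Numerator = 1×2.82 + 17×107 + 0.47×9.58 = 1826
Denominator = 1×122 + 17×29.7 + 0.47×103 = 675.3
Vm = 26.6 · ln(2.7044) = 26.6 × (0.9949) = 26.46 mV

26 mV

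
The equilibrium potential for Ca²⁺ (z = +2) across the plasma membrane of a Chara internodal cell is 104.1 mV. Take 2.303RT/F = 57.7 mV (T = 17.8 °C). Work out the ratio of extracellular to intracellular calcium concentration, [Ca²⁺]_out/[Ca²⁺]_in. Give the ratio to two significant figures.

log₁₀([out]/[in]) = E·z/(57.7) = 104.1 × 2 / 57.7 = 3.6083
[out]/[in] = 10^(3.6083) = 4058

4100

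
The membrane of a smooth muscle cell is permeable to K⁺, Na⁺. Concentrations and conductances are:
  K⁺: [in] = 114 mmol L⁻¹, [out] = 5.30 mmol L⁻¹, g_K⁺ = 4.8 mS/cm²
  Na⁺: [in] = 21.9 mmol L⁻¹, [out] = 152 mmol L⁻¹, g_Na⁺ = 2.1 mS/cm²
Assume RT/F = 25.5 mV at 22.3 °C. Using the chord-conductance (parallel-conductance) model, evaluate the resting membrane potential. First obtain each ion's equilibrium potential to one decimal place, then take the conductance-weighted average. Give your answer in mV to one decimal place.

-39.4 mV

E_K⁺ = (25.5/1)·ln(5.30/114) = -78.2 mV
E_Na⁺ = (25.5/1)·ln(152/21.9) = 49.4 mV
Vm = (Σ gᵢEᵢ)/(Σ gᵢ) = (4.8·-78.2 + 2.1·49.4) / (4.8 + 2.1)
= -271.62 / 6.9 = -39.37 mV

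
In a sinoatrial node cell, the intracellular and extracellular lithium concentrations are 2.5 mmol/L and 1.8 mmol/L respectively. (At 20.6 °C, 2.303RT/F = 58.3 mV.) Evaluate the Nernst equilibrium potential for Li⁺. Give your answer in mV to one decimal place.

E = (58.3/z) · log₁₀([Li⁺]_out/[Li⁺]_in) with z = +1.
= (58.3/1) · log₁₀(1.8/2.5) = 58.30 · log₁₀(0.72)
= 58.30 · (-0.1427) = -8.32 mV

-8.3 mV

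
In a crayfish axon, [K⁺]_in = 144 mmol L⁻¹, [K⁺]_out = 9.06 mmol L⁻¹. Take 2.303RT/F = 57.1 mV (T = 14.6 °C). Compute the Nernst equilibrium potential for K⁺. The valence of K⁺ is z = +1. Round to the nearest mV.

-69 mV

E = (57.1/z) · log₁₀([K⁺]_out/[K⁺]_in) with z = +1.
= (57.1/1) · log₁₀(9.06/144) = 57.10 · log₁₀(0.06292)
= 57.10 · (-1.2012) = -68.59 mV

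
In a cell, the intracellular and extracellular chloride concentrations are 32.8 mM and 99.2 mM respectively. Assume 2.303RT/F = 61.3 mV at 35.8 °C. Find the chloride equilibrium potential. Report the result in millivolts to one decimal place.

-29.5 mV

E = (61.3/z) · log₁₀([Cl⁻]_out/[Cl⁻]_in) with z = -1.
For an anion, dividing by z = -1 reverses the sign.
= (61.3/-1) · log₁₀(99.2/32.8) = -61.30 · log₁₀(3.024)
= -61.30 · (0.4806) = -29.46 mV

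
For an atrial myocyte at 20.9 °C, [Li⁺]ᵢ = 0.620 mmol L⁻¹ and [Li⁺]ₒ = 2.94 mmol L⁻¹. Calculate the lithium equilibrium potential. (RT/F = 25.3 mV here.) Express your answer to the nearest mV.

E = (25.3/z) · ln([Li⁺]_out/[Li⁺]_in) with z = +1.
= (25.3/1) · ln(2.94/0.620) = 25.30 · ln(4.742)
= 25.30 · (1.5564) = 39.38 mV

39 mV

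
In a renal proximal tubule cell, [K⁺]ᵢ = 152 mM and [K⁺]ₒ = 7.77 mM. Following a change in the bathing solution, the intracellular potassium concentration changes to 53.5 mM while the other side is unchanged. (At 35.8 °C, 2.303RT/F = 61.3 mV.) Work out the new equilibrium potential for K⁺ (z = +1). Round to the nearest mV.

After the shift: [K⁺]_out = 7.77, [K⁺]_in = 53.5 mM.
E_new = (61.3/1)·log₁₀(7.77/53.5) = 61.30 · (-0.8379) = -51.37 mV

-51 mV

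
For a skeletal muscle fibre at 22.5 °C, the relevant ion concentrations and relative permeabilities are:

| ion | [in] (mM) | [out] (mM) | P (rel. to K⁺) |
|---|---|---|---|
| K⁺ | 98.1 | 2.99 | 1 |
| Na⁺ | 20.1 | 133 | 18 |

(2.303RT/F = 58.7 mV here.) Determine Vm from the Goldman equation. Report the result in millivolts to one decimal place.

42.1 mV

Vm = 58.7 · log₁₀[(Σ P·[cation]ₒ + Σ P·[anion]ᵢ) / (Σ P·[cation]ᵢ + Σ P·[anion]ₒ)]
Numerator = 1×2.99 + 18×133 = 2397
Denominator = 1×98.1 + 18×20.1 = 459.9
Vm = 58.7 · log₁₀(5.212) = 58.7 × (0.7170) = 42.09 mV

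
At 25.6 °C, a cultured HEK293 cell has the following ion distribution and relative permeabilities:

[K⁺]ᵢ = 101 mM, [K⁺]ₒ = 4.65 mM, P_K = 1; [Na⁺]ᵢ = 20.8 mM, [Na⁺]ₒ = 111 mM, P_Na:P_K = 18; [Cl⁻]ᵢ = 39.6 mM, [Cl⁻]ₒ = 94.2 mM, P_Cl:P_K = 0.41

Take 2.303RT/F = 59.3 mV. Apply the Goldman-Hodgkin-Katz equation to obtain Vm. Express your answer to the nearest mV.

35 mV

Vm = 59.3 · log₁₀[(Σ P·[cation]ₒ + Σ P·[anion]ᵢ) / (Σ P·[cation]ᵢ + Σ P·[anion]ₒ)]
Numerator = 1×4.65 + 18×111 + 0.41×39.6 = 2019
Denominator = 1×101 + 18×20.8 + 0.41×94.2 = 514
Vm = 59.3 · log₁₀(3.9276) = 59.3 × (0.5941) = 35.23 mV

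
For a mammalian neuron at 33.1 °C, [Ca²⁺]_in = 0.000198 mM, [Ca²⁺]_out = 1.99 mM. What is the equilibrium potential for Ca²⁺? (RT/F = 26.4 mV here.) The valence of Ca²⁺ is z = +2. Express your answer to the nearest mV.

E = (26.4/z) · ln([Ca²⁺]_out/[Ca²⁺]_in) with z = +2.
= (26.4/2) · ln(1.99/0.000198) = 13.20 · ln(1.005e+04)
= 13.20 · (9.2154) = 121.64 mV

122 mV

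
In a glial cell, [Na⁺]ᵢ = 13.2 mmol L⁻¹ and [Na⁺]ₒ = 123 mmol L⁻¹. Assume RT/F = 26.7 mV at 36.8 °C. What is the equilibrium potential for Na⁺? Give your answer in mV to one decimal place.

59.6 mV

E = (26.7/z) · ln([Na⁺]_out/[Na⁺]_in) with z = +1.
= (26.7/1) · ln(123/13.2) = 26.70 · ln(9.318)
= 26.70 · (2.2320) = 59.59 mV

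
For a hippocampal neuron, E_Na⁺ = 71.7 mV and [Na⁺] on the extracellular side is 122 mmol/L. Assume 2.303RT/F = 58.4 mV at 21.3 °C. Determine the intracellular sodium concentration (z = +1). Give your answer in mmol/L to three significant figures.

7.22 mmol/L

Nernst: E = (58.4/1) · log₁₀([out]/[in]), so log₁₀([out]/[in]) = 71.7 × 1 / 58.4 = 1.2277.
[out]/[in] = 10^(1.2277) = 16.89.
[in] = 122 / 16.89 = 7.221 mmol/L.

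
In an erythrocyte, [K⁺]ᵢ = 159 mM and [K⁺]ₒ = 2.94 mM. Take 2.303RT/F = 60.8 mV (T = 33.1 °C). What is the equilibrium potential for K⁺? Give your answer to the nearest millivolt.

E = (60.8/z) · log₁₀([K⁺]_out/[K⁺]_in) with z = +1.
= (60.8/1) · log₁₀(2.94/159) = 60.80 · log₁₀(0.01849)
= 60.80 · (-1.7330) = -105.37 mV

-105 mV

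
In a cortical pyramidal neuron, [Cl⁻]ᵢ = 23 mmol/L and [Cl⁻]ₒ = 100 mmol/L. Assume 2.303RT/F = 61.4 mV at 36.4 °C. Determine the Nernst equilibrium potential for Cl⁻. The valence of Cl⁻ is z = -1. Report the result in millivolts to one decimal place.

E = (61.4/z) · log₁₀([Cl⁻]_out/[Cl⁻]_in) with z = -1.
For an anion, dividing by z = -1 reverses the sign.
= (61.4/-1) · log₁₀(100/23) = -61.40 · log₁₀(4.348)
= -61.40 · (0.6383) = -39.19 mV

-39.2 mV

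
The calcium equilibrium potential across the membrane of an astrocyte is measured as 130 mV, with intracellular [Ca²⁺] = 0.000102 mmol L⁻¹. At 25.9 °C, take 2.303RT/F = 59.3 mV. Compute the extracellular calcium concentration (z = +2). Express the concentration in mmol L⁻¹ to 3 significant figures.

2.47 mmol L⁻¹

Nernst: E = (59.3/2) · log₁₀([out]/[in]), so log₁₀([out]/[in]) = 130.0 × 2 / 59.3 = 4.3845.
[out]/[in] = 10^(4.3845) = 2.424e+04.
[out] = 2.424e+04 × 0.000102 = 2.472 mmol L⁻¹.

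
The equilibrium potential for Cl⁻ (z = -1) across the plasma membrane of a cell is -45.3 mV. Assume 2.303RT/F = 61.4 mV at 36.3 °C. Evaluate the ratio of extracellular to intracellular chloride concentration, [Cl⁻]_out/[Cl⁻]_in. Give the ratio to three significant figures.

5.47

log₁₀([out]/[in]) = E·z/(61.4) = -45.3 × -1 / 61.4 = 0.7378
[out]/[in] = 10^(0.7378) = 5.467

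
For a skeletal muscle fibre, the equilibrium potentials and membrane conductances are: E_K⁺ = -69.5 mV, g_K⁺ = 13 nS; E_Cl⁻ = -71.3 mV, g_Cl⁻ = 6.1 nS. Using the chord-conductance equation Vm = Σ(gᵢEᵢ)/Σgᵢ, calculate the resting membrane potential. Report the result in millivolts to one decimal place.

-70.1 mV

Σ gᵢEᵢ = 13·(-69.5) + 6.1·(-71.3) = -1338.43
Σ gᵢ = 13 + 6.1 = 19.1
Vm = -1338.43 / 19.1 = -70.07 mV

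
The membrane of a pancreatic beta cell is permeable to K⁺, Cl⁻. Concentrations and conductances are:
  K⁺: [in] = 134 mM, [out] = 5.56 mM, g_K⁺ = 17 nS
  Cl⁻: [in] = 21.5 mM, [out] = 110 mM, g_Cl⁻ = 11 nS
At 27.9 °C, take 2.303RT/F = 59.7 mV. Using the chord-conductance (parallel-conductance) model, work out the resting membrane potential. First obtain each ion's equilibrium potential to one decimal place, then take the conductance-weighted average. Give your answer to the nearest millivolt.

E_K⁺ = (59.7/1)·log₁₀(5.56/134) = -82.5 mV
E_Cl⁻ = (59.7/-1)·log₁₀(110/21.5) = -42.3 mV
Vm = (Σ gᵢEᵢ)/(Σ gᵢ) = (17·-82.5 + 11·-42.3) / (17 + 11)
= -1867.80 / 28 = -66.71 mV

-67 mV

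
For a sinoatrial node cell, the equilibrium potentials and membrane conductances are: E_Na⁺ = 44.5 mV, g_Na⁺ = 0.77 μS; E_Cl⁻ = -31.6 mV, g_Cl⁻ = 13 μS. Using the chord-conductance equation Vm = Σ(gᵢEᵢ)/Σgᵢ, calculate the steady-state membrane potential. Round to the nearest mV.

Σ gᵢEᵢ = 0.77·(44.5) + 13·(-31.6) = -376.54
Σ gᵢ = 0.77 + 13 = 13.77
Vm = -376.54 / 13.77 = -27.34 mV

-27 mV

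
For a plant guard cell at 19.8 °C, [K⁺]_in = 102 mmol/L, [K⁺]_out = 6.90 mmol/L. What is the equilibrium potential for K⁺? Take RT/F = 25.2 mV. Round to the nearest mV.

-68 mV

E = (25.2/z) · ln([K⁺]_out/[K⁺]_in) with z = +1.
= (25.2/1) · ln(6.90/102) = 25.20 · ln(0.06765)
= 25.20 · (-2.6935) = -67.87 mV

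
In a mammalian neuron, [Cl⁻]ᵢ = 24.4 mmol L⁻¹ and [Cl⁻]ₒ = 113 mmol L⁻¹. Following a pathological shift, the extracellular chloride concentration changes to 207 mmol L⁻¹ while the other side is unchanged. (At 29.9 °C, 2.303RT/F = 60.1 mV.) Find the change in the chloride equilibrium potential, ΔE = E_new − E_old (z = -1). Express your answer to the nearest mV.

-16 mV

E_old = (60.1/-1)·log₁₀(113/24.4) = -40.01 mV
E_new = (60.1/-1)·log₁₀(207/24.4) = -55.81 mV
ΔE = -55.81 − (-40.01) = -15.80 mV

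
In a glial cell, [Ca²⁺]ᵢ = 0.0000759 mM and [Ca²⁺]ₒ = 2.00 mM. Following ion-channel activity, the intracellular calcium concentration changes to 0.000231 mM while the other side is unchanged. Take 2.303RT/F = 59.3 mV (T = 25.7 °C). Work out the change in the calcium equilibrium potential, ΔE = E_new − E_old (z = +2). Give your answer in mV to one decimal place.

E_old = (59.3/2)·log₁₀(2.00/0.0000759) = 131.08 mV
E_new = (59.3/2)·log₁₀(2.00/0.000231) = 116.74 mV
ΔE = 116.74 − (131.08) = -14.33 mV

-14.3 mV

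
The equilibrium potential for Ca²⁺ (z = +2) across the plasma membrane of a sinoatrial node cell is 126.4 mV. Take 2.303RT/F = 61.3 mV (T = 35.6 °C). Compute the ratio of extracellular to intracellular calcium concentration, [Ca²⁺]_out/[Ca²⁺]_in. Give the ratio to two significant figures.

log₁₀([out]/[in]) = E·z/(61.3) = 126.4 × 2 / 61.3 = 4.1240
[out]/[in] = 10^(4.1240) = 1.33e+04

13000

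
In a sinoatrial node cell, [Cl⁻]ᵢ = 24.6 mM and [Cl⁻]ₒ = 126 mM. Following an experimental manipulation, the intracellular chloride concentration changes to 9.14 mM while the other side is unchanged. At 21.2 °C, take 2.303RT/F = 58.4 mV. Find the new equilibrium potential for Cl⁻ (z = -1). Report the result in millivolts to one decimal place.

-66.5 mV

After the shift: [Cl⁻]_out = 126, [Cl⁻]_in = 9.14 mM.
E_new = (58.4/-1)·log₁₀(126/9.14) = -58.40 · (1.1394) = -66.54 mV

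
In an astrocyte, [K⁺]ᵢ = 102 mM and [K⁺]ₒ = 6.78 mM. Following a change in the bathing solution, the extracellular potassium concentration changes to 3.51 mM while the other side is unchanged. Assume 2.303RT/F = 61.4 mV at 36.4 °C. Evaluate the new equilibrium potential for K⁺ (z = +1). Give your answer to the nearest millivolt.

-90 mV

After the shift: [K⁺]_out = 3.51, [K⁺]_in = 102 mM.
E_new = (61.4/1)·log₁₀(3.51/102) = 61.40 · (-1.4633) = -89.85 mV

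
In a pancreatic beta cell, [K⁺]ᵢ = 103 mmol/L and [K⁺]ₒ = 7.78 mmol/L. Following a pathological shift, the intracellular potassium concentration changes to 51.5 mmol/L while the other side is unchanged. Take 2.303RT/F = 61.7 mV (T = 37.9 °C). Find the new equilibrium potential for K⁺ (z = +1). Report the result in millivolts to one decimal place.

-50.6 mV

After the shift: [K⁺]_out = 7.78, [K⁺]_in = 51.5 mmol/L.
E_new = (61.7/1)·log₁₀(7.78/51.5) = 61.70 · (-0.8208) = -50.65 mV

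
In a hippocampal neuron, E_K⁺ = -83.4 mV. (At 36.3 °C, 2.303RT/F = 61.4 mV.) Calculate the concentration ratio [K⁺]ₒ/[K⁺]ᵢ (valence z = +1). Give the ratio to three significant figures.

log₁₀([out]/[in]) = E·z/(61.4) = -83.4 × 1 / 61.4 = -1.3583
[out]/[in] = 10^(-1.3583) = 0.04382

0.0438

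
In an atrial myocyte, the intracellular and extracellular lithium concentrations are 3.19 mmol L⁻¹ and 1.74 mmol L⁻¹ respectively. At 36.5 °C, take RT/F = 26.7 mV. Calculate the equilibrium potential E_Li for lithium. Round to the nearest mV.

-16 mV

E = (26.7/z) · ln([Li⁺]_out/[Li⁺]_in) with z = +1.
= (26.7/1) · ln(1.74/3.19) = 26.70 · ln(0.5455)
= 26.70 · (-0.6061) = -16.18 mV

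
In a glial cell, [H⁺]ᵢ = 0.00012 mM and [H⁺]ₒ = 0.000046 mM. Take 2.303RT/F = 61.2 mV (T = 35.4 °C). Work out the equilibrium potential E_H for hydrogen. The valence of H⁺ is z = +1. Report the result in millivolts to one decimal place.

E = (61.2/z) · log₁₀([H⁺]_out/[H⁺]_in) with z = +1.
= (61.2/1) · log₁₀(0.000046/0.00012) = 61.20 · log₁₀(0.3833)
= 61.20 · (-0.4164) = -25.49 mV

-25.5 mV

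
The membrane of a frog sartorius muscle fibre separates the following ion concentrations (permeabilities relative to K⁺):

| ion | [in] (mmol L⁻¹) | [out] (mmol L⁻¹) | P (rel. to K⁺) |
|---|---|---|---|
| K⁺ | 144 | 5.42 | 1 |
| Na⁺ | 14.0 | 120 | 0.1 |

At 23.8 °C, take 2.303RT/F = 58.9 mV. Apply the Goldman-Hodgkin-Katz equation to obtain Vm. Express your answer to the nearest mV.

Vm = 58.9 · log₁₀[(Σ P·[cation]ₒ + Σ P·[anion]ᵢ) / (Σ P·[cation]ᵢ + Σ P·[anion]ₒ)]
Numerator = 1×5.42 + 0.1×120 = 17.42
Denominator = 1×144 + 0.1×14.0 = 145.4
Vm = 58.9 · log₁₀(0.11981) = 58.9 × (-0.9215) = -54.28 mV

-54 mV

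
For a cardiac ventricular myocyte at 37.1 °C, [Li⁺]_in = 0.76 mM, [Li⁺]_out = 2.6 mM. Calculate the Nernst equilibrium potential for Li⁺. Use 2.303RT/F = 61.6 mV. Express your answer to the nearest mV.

33 mV

E = (61.6/z) · log₁₀([Li⁺]_out/[Li⁺]_in) with z = +1.
= (61.6/1) · log₁₀(2.6/0.76) = 61.60 · log₁₀(3.421)
= 61.60 · (0.5342) = 32.90 mV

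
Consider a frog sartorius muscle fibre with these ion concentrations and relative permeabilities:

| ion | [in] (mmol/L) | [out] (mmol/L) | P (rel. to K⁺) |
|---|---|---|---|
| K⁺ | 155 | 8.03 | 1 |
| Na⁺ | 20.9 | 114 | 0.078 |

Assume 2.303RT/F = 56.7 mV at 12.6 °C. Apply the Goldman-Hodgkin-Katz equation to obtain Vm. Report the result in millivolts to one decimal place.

-54.8 mV

Vm = 56.7 · log₁₀[(Σ P·[cation]ₒ + Σ P·[anion]ᵢ) / (Σ P·[cation]ᵢ + Σ P·[anion]ₒ)]
Numerator = 1×8.03 + 0.078×114 = 16.92
Denominator = 1×155 + 0.078×20.9 = 156.6
Vm = 56.7 · log₁₀(0.10804) = 56.7 × (-0.9664) = -54.80 mV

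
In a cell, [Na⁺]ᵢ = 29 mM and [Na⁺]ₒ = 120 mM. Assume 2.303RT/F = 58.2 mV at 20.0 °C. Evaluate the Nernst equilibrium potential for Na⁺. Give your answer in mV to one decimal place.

E = (58.2/z) · log₁₀([Na⁺]_out/[Na⁺]_in) with z = +1.
= (58.2/1) · log₁₀(120/29) = 58.20 · log₁₀(4.138)
= 58.20 · (0.6168) = 35.90 mV

35.9 mV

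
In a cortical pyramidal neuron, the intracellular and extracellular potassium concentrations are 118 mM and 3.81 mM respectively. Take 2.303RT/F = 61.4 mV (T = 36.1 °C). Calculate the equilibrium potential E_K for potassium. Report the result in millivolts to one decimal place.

-91.5 mV

E = (61.4/z) · log₁₀([K⁺]_out/[K⁺]_in) with z = +1.
= (61.4/1) · log₁₀(3.81/118) = 61.40 · log₁₀(0.03229)
= 61.40 · (-1.4910) = -91.54 mV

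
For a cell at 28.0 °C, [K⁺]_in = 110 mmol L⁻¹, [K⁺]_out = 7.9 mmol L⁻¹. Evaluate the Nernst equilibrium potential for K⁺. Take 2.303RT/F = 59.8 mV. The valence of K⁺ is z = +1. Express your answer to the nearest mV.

-68 mV

E = (59.8/z) · log₁₀([K⁺]_out/[K⁺]_in) with z = +1.
= (59.8/1) · log₁₀(7.9/110) = 59.80 · log₁₀(0.07182)
= 59.80 · (-1.1438) = -68.40 mV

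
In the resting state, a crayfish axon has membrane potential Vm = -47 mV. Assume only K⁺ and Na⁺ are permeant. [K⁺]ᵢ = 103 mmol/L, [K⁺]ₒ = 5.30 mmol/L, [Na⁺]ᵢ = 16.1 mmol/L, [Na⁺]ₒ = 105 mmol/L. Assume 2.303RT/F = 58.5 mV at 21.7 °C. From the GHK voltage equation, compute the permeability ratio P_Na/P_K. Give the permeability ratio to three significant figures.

0.106

Let α = P_Na/P_K. GHK: Vm = 58.5·log₁₀[(Kₒ + α·Naₒ)/(Kᵢ + α·Naᵢ)].
10^(Vm/58.5) = 10^(-47.0/58.5) = 0.15725
So 0.15725·(Kᵢ + α·Naᵢ) = Kₒ + α·Naₒ → α = (0.15725·103.0 − 5.3) / (105.0 − 0.15725·16.1)
α = (16.2 − 5.3) / (105.0 − 2.532) = 10.9/102.5 = 0.1063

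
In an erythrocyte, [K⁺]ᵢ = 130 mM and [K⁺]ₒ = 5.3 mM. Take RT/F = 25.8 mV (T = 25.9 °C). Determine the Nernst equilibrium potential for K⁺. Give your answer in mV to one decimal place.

E = (25.8/z) · ln([K⁺]_out/[K⁺]_in) with z = +1.
= (25.8/1) · ln(5.3/130) = 25.80 · ln(0.04077)
= 25.80 · (-3.1998) = -82.56 mV

-82.6 mV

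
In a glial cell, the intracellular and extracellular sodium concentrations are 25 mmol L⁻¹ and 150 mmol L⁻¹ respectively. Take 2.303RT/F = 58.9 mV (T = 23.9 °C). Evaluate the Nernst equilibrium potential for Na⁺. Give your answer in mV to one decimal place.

45.8 mV

E = (58.9/z) · log₁₀([Na⁺]_out/[Na⁺]_in) with z = +1.
= (58.9/1) · log₁₀(150/25) = 58.90 · log₁₀(6)
= 58.90 · (0.7782) = 45.83 mV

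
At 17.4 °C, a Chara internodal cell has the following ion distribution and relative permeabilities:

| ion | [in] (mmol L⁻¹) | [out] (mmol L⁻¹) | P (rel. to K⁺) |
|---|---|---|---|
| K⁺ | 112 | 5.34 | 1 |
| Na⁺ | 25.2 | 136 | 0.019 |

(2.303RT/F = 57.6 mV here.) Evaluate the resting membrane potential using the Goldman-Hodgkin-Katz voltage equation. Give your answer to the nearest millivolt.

-66 mV

Vm = 57.6 · log₁₀[(Σ P·[cation]ₒ + Σ P·[anion]ᵢ) / (Σ P·[cation]ᵢ + Σ P·[anion]ₒ)]
Numerator = 1×5.34 + 0.019×136 = 7.924
Denominator = 1×112 + 0.019×25.2 = 112.5
Vm = 57.6 · log₁₀(0.070449) = 57.6 × (-1.1521) = -66.36 mV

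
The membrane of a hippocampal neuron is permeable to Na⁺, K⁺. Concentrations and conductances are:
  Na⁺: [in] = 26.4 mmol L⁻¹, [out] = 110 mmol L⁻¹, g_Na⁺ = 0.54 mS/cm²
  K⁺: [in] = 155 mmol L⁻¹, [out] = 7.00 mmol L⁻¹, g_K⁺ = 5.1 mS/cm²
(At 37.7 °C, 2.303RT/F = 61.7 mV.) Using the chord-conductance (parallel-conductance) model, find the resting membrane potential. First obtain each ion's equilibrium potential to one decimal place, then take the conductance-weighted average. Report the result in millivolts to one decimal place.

E_Na⁺ = (61.7/1)·log₁₀(110/26.4) = 38.2 mV
E_K⁺ = (61.7/1)·log₁₀(7.00/155) = -83.0 mV
Vm = (Σ gᵢEᵢ)/(Σ gᵢ) = (0.54·38.2 + 5.1·-83.0) / (0.54 + 5.1)
= -402.67 / 5.64 = -71.40 mV

-71.4 mV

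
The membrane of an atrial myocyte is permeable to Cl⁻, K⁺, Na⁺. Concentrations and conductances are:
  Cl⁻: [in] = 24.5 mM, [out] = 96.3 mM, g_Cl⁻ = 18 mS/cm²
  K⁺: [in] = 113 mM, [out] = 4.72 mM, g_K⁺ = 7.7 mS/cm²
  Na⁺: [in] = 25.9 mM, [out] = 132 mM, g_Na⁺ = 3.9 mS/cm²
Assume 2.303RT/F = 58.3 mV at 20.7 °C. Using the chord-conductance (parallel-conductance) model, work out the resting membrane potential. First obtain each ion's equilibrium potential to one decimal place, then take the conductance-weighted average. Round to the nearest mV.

-37 mV

E_Cl⁻ = (58.3/-1)·log₁₀(96.3/24.5) = -34.7 mV
E_K⁺ = (58.3/1)·log₁₀(4.72/113) = -80.4 mV
E_Na⁺ = (58.3/1)·log₁₀(132/25.9) = 41.2 mV
Vm = (Σ gᵢEᵢ)/(Σ gᵢ) = (18·-34.7 + 7.7·-80.4 + 3.9·41.2) / (18 + 7.7 + 3.9)
= -1083.00 / 29.6 = -36.59 mV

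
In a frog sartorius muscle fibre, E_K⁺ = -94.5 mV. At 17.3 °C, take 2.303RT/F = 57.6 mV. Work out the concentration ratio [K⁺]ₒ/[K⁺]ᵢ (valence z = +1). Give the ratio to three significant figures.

0.0229

log₁₀([out]/[in]) = E·z/(57.6) = -94.5 × 1 / 57.6 = -1.6406
[out]/[in] = 10^(-1.6406) = 0.02288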